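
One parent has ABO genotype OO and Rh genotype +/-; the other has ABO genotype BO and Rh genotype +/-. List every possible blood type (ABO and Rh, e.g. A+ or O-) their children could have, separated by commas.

Gametes from OO × BO give offspring ABO genotypes BO, OO, i.e. phenotypes O, B.
Rh cross +/- × +/- → phenotypes Rh+, Rh-.
Combining independently: O+, O-, B+, B-.

O+, O-, B+, B-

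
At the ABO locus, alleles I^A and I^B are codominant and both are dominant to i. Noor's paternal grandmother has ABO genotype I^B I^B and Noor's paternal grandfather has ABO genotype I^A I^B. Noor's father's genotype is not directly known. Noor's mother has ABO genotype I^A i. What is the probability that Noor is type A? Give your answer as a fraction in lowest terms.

Noor's father's ABO genotype from I^B I^B × I^A I^B: 1/2 I^A I^B, 1/2 I^B I^B.
Crossing each possibility with the mother I^A i and summing P(type A): 1/2·1/2 + 1/2·0 = 1/4.

1/4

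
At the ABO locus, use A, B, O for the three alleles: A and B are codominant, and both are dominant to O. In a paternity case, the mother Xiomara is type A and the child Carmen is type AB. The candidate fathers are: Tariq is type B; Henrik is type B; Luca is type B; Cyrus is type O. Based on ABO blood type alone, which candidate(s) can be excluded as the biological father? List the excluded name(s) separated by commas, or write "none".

Cyrus

A candidate is excluded only if no genotype consistent with his phenotype could produce a type AB child with a type A mother.
Cyrus (type O): no genotype consistent with that phenotype can produce a type-AB child with a type-A mother.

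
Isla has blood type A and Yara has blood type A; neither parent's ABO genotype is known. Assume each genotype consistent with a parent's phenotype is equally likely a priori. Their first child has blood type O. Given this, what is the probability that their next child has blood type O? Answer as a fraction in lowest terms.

Possible genotypes: Isla ∈ {I^A I^A, I^A i}; Yara ∈ {I^A I^A, I^A i}.
Weight each parental genotype pair by prior × P(type-O child):
  I^A i × I^A i: posterior weight 1; P(next child type O) = 1/4.
Weighted sum = 1/4.

1/4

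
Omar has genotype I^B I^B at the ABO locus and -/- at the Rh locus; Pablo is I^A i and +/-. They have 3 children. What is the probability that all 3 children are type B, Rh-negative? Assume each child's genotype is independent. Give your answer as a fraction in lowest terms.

1/64

ABO cross I^B I^B × I^A i → 1/2 B, 1/2 AB.
Rh cross -/- × +/- → 1/2 Rh+, 1/2 Rh-; so P(type B, Rh-negative) = 1/2 × 1/2 = 1/4 per child.
All 3 independent: (1/4)^3 = 1/64.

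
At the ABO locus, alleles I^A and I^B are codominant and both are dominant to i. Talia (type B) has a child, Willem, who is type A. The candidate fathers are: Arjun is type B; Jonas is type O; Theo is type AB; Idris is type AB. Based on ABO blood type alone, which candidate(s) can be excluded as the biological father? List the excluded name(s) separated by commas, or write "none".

Arjun, Jonas

A candidate is excluded only if no genotype consistent with his phenotype could produce a type A child with a type B mother.
Arjun (type B): no genotype consistent with that phenotype can produce a type-A child with a type-B mother.
Jonas (type O): no genotype consistent with that phenotype can produce a type-A child with a type-B mother.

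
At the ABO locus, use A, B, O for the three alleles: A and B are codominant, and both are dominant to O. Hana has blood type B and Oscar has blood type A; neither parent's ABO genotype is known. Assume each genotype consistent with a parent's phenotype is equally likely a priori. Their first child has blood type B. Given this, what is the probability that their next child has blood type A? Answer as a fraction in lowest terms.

1/12

Possible genotypes: Hana ∈ {BB, BO}; Oscar ∈ {AA, AO}.
Weight each parental genotype pair by prior × P(type-B child):
  BB × AO: posterior weight 2/3; P(next child type A) = 0.
  BO × AO: posterior weight 1/3; P(next child type A) = 1/4.
Weighted sum = 1/12.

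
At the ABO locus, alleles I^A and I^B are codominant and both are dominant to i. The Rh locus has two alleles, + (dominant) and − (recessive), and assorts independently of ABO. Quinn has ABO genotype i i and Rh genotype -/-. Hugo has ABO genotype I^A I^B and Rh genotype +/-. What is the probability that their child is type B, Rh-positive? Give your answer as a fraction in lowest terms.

1/4

ABO cross i i × I^A I^B → offspring phenotypes: 1/2 A, 1/2 B.
Rh cross -/- × +/- → 1/2 Rh+, 1/2 Rh-.
Independent loci: P(type B, Rh-positive) = 1/2 × 1/2 = 1/4.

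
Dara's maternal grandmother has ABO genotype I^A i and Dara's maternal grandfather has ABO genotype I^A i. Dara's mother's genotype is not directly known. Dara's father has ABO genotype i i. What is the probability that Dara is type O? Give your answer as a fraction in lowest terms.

Dara's mother's ABO genotype from I^A i × I^A i: 1/4 I^A I^A, 1/2 I^A i, 1/4 i i.
Crossing each possibility with the father i i and summing P(type O): 1/4·0 + 1/2·1/2 + 1/4·1 = 1/2.

1/2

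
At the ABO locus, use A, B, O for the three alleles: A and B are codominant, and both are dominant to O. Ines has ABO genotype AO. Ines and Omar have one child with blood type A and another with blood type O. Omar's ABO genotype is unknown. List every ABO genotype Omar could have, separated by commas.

AO, BO, OO

For each candidate genotype of Omar, check whether crossing it with AO can produce every observed child phenotype.
  AA → possible child types {A} ✗
  AB → possible child types {A, B, AB} ✗
  AO → possible child types {O, A} ✓
  BB → possible child types {B, AB} ✗
  BO → possible child types {O, A, B, AB} ✓
  OO → possible child types {O, A} ✓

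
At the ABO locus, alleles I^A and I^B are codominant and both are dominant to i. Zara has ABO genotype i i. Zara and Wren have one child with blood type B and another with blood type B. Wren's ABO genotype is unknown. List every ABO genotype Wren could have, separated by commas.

I^A I^B, I^B I^B, I^B i

For each candidate genotype of Wren, check whether crossing it with i i can produce every observed child phenotype.
  I^A I^A → possible child types {A} ✗
  I^A I^B → possible child types {A, B} ✓
  I^A i → possible child types {O, A} ✗
  I^B I^B → possible child types {B} ✓
  I^B i → possible child types {O, B} ✓
  i i → possible child types {O} ✗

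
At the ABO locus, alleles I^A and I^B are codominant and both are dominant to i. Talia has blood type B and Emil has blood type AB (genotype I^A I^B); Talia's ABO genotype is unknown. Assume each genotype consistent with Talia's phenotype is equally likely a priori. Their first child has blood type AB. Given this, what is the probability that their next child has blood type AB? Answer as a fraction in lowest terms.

Possible genotypes: Talia ∈ {I^B I^B, I^B i}; Emil ∈ {I^A I^B}.
Weight each parental genotype pair by prior × P(type-AB child):
  I^B I^B × I^A I^B: posterior weight 2/3; P(next child type AB) = 1/2.
  I^B i × I^A I^B: posterior weight 1/3; P(next child type AB) = 1/4.
Weighted sum = 5/12.

5/12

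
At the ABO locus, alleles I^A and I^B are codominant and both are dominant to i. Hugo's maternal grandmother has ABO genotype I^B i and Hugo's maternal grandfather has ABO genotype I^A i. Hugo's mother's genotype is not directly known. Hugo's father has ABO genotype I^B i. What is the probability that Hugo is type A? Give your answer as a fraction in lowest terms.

Hugo's mother's ABO genotype from I^B i × I^A i: 1/4 I^A I^B, 1/4 I^A i, 1/4 I^B i, 1/4 i i.
Crossing each possibility with the father I^B i and summing P(type A): 1/4·1/4 + 1/4·1/4 + 1/4·0 + 1/4·0 = 1/8.

1/8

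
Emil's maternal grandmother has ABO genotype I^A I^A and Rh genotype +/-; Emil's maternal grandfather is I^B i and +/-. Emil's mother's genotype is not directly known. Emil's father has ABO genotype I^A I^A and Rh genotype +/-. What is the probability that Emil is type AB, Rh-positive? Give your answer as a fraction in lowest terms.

3/16

Emil's mother's ABO genotype from I^A I^A × I^B i: 1/2 I^A I^B, 1/2 I^A i.
Crossing each possibility with the father I^A I^A and summing P(type AB): 1/2·1/2 + 1/2·0 = 1/4.
Similarly for Rh via the mother's Rh distribution: P(Rh+) = 3/4.
Independent loci: 1/4 × 3/4 = 3/16.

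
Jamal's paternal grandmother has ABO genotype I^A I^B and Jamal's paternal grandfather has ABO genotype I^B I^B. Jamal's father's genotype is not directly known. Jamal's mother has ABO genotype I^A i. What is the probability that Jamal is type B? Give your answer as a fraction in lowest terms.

3/8

Jamal's father's ABO genotype from I^A I^B × I^B I^B: 1/2 I^A I^B, 1/2 I^B I^B.
Crossing each possibility with the mother I^A i and summing P(type B): 1/2·1/4 + 1/2·1/2 = 3/8.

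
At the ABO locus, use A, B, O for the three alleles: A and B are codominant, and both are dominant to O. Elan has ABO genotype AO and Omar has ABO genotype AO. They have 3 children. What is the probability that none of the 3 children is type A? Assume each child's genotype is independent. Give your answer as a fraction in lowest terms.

ABO cross AO × AO → 1/4 O, 3/4 A.
So P(type A) = 3/4 per child.
P(not type A) = 1/4 for one child; (1/4)^3 = 1/64.

1/64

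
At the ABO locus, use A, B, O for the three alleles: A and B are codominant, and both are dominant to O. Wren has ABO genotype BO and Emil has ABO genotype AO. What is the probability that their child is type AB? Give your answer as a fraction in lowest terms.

1/4

ABO cross BO × AO → offspring phenotypes: 1/4 O, 1/4 A, 1/4 B, 1/4 AB.
So P(type AB) = 1/4.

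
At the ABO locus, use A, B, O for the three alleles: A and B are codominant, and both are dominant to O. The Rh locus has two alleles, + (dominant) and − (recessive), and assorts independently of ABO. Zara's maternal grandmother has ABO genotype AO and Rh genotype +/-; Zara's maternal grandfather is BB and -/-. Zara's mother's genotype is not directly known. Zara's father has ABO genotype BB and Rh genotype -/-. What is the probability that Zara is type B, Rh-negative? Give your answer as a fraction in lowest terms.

Zara's mother's ABO genotype from AO × BB: 1/2 AB, 1/2 BO.
Crossing each possibility with the father BB and summing P(type B): 1/2·1/2 + 1/2·1 = 3/4.
Similarly for Rh via the mother's Rh distribution: P(Rh-) = 3/4.
Independent loci: 3/4 × 3/4 = 9/16.

9/16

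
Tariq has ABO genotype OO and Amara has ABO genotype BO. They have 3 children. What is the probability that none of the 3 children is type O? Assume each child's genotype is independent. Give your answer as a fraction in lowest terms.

1/8

ABO cross OO × BO → 1/2 O, 1/2 B.
So P(type O) = 1/2 per child.
P(not type O) = 1/2 for one child; (1/2)^3 = 1/8.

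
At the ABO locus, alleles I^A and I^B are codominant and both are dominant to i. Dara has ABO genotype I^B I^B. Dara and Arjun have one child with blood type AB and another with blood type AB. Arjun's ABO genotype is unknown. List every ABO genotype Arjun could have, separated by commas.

I^A I^A, I^A I^B, I^A i

For each candidate genotype of Arjun, check whether crossing it with I^B I^B can produce every observed child phenotype.
  I^A I^A → possible child types {AB} ✓
  I^A I^B → possible child types {B, AB} ✓
  I^A i → possible child types {B, AB} ✓
  I^B I^B → possible child types {B} ✗
  I^B i → possible child types {B} ✗
  i i → possible child types {B} ✗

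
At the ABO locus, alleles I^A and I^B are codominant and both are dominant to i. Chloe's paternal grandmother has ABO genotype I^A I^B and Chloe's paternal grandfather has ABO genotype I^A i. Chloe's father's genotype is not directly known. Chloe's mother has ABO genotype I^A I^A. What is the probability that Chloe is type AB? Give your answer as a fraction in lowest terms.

Chloe's father's ABO genotype from I^A I^B × I^A i: 1/4 I^A I^A, 1/4 I^A I^B, 1/4 I^A i, 1/4 I^B i.
Crossing each possibility with the mother I^A I^A and summing P(type AB): 1/4·0 + 1/4·1/2 + 1/4·0 + 1/4·1/2 = 1/4.

1/4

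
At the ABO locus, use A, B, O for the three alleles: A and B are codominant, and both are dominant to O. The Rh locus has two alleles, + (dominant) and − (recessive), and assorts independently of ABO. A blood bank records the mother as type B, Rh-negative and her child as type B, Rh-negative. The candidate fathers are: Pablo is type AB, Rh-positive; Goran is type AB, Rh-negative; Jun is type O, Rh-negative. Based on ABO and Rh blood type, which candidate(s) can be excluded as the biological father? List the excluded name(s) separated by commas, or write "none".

A candidate is excluded only if no genotype consistent with his phenotype could produce a type B, Rh-negative child with a type B, Rh-negative mother.
Every candidate has at least one consistent genotype combination, so none can be excluded.

none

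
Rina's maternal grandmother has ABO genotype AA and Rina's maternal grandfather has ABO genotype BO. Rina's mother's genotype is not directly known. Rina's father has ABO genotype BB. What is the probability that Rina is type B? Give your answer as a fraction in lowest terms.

Rina's mother's ABO genotype from AA × BO: 1/2 AB, 1/2 AO.
Crossing each possibility with the father BB and summing P(type B): 1/2·1/2 + 1/2·1/2 = 1/2.

1/2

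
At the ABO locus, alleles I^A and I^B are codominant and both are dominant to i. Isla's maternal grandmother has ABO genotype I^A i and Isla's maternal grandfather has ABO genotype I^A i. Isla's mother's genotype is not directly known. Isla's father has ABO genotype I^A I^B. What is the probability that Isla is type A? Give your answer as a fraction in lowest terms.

1/2

Isla's mother's ABO genotype from I^A i × I^A i: 1/4 I^A I^A, 1/2 I^A i, 1/4 i i.
Crossing each possibility with the father I^A I^B and summing P(type A): 1/4·1/2 + 1/2·1/2 + 1/4·1/2 = 1/2.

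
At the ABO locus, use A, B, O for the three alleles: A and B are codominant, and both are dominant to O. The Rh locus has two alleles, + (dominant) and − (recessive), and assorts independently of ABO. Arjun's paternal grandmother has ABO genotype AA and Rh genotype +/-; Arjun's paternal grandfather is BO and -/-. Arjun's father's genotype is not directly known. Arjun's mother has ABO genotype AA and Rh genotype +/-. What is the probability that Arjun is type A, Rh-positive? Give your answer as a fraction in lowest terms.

Arjun's father's ABO genotype from AA × BO: 1/2 AB, 1/2 AO.
Crossing each possibility with the mother AA and summing P(type A): 1/2·1/2 + 1/2·1 = 3/4.
Similarly for Rh via the father's Rh distribution: P(Rh+) = 5/8.
Independent loci: 3/4 × 5/8 = 15/32.

15/32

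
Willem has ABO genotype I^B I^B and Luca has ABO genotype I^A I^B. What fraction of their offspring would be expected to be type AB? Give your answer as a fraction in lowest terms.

ABO cross I^B I^B × I^A I^B → offspring phenotypes: 1/2 B, 1/2 AB.
So P(type AB) = 1/2.

1/2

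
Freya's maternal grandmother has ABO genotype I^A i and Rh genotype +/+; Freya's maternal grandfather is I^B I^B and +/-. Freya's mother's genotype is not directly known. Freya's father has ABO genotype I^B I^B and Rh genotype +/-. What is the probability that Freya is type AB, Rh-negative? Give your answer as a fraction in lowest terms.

1/32

Freya's mother's ABO genotype from I^A i × I^B I^B: 1/2 I^A I^B, 1/2 I^B i.
Crossing each possibility with the father I^B I^B and summing P(type AB): 1/2·1/2 + 1/2·0 = 1/4.
Similarly for Rh via the mother's Rh distribution: P(Rh-) = 1/8.
Independent loci: 1/4 × 1/8 = 1/32.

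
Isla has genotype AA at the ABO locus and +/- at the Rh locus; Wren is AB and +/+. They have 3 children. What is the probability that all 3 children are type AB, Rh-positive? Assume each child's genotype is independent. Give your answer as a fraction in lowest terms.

1/8

ABO cross AA × AB → 1/2 A, 1/2 AB.
Rh cross +/- × +/+ → 1 Rh+; so P(type AB, Rh-positive) = 1/2 × 1 = 1/2 per child.
All 3 independent: (1/2)^3 = 1/8.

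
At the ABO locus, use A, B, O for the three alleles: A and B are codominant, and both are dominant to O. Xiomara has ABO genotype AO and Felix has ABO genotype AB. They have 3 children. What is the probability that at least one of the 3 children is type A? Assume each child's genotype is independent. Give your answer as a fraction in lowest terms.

ABO cross AO × AB → 1/2 A, 1/4 B, 1/4 AB.
So P(type A) = 1/2 per child.
P(none) = (1/2)^3 = 1/8; P(at least one) = 1 − 1/8 = 7/8.

7/8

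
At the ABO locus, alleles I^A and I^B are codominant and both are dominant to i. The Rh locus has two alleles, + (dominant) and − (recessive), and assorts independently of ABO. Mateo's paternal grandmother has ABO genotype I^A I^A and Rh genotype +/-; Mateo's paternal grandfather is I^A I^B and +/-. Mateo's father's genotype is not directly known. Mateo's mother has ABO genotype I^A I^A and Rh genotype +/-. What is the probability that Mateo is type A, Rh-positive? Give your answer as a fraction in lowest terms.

9/16

Mateo's father's ABO genotype from I^A I^A × I^A I^B: 1/2 I^A I^A, 1/2 I^A I^B.
Crossing each possibility with the mother I^A I^A and summing P(type A): 1/2·1 + 1/2·1/2 = 3/4.
Similarly for Rh via the father's Rh distribution: P(Rh+) = 3/4.
Independent loci: 3/4 × 3/4 = 9/16.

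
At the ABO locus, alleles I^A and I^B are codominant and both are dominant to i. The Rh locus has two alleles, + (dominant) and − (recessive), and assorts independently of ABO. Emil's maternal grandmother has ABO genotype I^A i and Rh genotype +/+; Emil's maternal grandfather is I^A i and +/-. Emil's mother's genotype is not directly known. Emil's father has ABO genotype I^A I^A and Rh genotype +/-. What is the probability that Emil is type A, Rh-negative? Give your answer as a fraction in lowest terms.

1/8

Emil's mother's ABO genotype from I^A i × I^A i: 1/4 I^A I^A, 1/2 I^A i, 1/4 i i.
Crossing each possibility with the father I^A I^A and summing P(type A): 1/4·1 + 1/2·1 + 1/4·1 = 1.
Similarly for Rh via the mother's Rh distribution: P(Rh-) = 1/8.
Independent loci: 1 × 1/8 = 1/8.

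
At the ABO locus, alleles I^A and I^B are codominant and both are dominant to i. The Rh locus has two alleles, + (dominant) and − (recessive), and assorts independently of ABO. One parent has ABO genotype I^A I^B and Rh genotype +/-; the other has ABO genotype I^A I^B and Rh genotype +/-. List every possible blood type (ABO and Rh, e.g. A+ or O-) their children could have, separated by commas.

A+, A-, B+, B-, AB+, AB-

Gametes from I^A I^B × I^A I^B give offspring ABO genotypes I^A I^A, I^A I^B, I^B I^B, i.e. phenotypes A, B, AB.
Rh cross +/- × +/- → phenotypes Rh+, Rh-.
Combining independently: A+, A-, B+, B-, AB+, AB-.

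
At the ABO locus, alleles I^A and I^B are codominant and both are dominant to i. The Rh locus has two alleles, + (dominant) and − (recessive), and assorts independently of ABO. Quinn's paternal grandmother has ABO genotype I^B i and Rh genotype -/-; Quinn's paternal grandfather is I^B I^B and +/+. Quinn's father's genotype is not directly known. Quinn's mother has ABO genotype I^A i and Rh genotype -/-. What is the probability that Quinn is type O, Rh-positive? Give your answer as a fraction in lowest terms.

1/16

Quinn's father's ABO genotype from I^B i × I^B I^B: 1/2 I^B I^B, 1/2 I^B i.
Crossing each possibility with the mother I^A i and summing P(type O): 1/2·0 + 1/2·1/4 = 1/8.
Similarly for Rh via the father's Rh distribution: P(Rh+) = 1/2.
Independent loci: 1/8 × 1/2 = 1/16.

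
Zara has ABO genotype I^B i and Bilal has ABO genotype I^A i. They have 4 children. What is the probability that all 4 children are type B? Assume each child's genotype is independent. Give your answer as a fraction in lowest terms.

1/256

ABO cross I^B i × I^A i → 1/4 O, 1/4 A, 1/4 B, 1/4 AB.
So P(type B) = 1/4 per child.
All 4 independent: (1/4)^4 = 1/256.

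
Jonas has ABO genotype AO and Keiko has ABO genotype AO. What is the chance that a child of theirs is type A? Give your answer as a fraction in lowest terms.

ABO cross AO × AO → offspring phenotypes: 1/4 O, 3/4 A.
So P(type A) = 3/4.

3/4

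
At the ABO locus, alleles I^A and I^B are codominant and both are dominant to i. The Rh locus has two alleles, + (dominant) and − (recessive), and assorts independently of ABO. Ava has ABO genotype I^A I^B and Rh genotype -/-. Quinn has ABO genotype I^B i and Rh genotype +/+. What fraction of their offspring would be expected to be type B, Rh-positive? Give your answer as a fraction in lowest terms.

ABO cross I^A I^B × I^B i → offspring phenotypes: 1/4 A, 1/2 B, 1/4 AB.
Rh cross -/- × +/+ → 1 Rh+.
Independent loci: P(type B, Rh-positive) = 1/2 × 1 = 1/2.

1/2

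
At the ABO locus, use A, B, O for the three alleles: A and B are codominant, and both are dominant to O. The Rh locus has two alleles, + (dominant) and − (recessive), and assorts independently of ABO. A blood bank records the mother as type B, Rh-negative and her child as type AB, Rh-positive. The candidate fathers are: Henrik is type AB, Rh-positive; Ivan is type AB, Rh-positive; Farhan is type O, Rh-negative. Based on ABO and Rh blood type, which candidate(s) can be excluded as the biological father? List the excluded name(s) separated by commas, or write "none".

Farhan

A candidate is excluded only if no genotype consistent with his phenotype could produce a type AB, Rh-positive child with a type B, Rh-negative mother.
Farhan (type O, Rh-): no genotype consistent with that phenotype can produce a type-AB Rh+ child with a type-B mother.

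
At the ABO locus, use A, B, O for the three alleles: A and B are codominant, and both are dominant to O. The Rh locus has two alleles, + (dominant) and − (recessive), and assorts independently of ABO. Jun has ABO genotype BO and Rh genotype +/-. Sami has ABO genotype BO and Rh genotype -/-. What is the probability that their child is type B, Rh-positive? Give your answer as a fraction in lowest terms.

ABO cross BO × BO → offspring phenotypes: 1/4 O, 3/4 B.
Rh cross +/- × -/- → 1/2 Rh+, 1/2 Rh-.
Independent loci: P(type B, Rh-positive) = 3/4 × 1/2 = 3/8.

3/8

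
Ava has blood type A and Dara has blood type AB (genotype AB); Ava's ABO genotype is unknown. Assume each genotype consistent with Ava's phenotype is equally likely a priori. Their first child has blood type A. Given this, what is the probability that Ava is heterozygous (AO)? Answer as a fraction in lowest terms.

1/2

Possible genotypes: Ava ∈ {AA, AO}; Dara ∈ {AB}.
Weight each parental genotype pair by prior × P(type-A child):
  AA × AB: posterior weight 1/2.
  AO × AB: posterior weight 1/2.
Sum the posterior weight over pairs where Ava is AO: 1/2.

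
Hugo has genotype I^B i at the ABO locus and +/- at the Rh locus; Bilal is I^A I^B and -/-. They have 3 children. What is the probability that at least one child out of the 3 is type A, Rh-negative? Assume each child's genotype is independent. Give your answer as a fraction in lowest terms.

169/512

ABO cross I^B i × I^A I^B → 1/4 A, 1/2 B, 1/4 AB.
Rh cross +/- × -/- → 1/2 Rh+, 1/2 Rh-; so P(type A, Rh-negative) = 1/4 × 1/2 = 1/8 per child.
P(none) = (7/8)^3 = 343/512; P(at least one) = 1 − 343/512 = 169/512.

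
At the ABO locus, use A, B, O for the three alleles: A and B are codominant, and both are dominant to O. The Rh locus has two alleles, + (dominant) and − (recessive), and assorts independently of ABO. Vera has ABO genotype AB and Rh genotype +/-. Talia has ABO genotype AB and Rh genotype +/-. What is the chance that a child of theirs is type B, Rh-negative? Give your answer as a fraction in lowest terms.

1/16

ABO cross AB × AB → offspring phenotypes: 1/4 A, 1/4 B, 1/2 AB.
Rh cross +/- × +/- → 3/4 Rh+, 1/4 Rh-.
Independent loci: P(type B, Rh-negative) = 1/4 × 1/4 = 1/16.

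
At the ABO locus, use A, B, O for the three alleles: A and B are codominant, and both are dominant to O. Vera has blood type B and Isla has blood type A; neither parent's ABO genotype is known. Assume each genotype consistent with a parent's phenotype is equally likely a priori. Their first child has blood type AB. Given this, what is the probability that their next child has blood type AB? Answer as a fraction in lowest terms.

Possible genotypes: Vera ∈ {BB, BO}; Isla ∈ {AA, AO}.
Weight each parental genotype pair by prior × P(type-AB child):
  BB × AA: posterior weight 4/9; P(next child type AB) = 1.
  BB × AO: posterior weight 2/9; P(next child type AB) = 1/2.
  BO × AA: posterior weight 2/9; P(next child type AB) = 1/2.
  BO × AO: posterior weight 1/9; P(next child type AB) = 1/4.
Weighted sum = 25/36.

25/36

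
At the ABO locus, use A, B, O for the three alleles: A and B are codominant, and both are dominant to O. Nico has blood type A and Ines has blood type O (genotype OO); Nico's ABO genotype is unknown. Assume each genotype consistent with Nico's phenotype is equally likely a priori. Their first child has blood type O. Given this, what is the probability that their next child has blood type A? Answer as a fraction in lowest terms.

1/2

Possible genotypes: Nico ∈ {AA, AO}; Ines ∈ {OO}.
Weight each parental genotype pair by prior × P(type-O child):
  AO × OO: posterior weight 1; P(next child type A) = 1/2.
Weighted sum = 1/2.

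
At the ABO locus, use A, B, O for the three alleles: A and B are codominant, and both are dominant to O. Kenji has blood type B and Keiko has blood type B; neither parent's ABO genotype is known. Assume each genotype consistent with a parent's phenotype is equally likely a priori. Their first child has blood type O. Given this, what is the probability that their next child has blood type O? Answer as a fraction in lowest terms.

Possible genotypes: Kenji ∈ {BB, BO}; Keiko ∈ {BB, BO}.
Weight each parental genotype pair by prior × P(type-O child):
  BO × BO: posterior weight 1; P(next child type O) = 1/4.
Weighted sum = 1/4.

1/4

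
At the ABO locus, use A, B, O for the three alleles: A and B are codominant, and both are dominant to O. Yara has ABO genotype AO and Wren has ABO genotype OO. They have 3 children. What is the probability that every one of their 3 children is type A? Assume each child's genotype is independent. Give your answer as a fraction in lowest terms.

1/8

ABO cross AO × OO → 1/2 O, 1/2 A.
So P(type A) = 1/2 per child.
All 3 independent: (1/2)^3 = 1/8.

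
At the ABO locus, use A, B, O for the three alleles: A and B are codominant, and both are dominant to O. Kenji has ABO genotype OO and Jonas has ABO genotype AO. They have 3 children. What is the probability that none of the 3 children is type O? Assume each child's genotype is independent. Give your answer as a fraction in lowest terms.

1/8

ABO cross OO × AO → 1/2 O, 1/2 A.
So P(type O) = 1/2 per child.
P(not type O) = 1/2 for one child; (1/2)^3 = 1/8.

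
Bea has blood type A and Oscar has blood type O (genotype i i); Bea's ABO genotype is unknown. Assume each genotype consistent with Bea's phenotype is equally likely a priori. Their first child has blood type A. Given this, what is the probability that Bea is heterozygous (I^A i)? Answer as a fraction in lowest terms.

1/3

Possible genotypes: Bea ∈ {I^A I^A, I^A i}; Oscar ∈ {i i}.
Weight each parental genotype pair by prior × P(type-A child):
  I^A I^A × i i: posterior weight 2/3.
  I^A i × i i: posterior weight 1/3.
Sum the posterior weight over pairs where Bea is I^A i: 1/3.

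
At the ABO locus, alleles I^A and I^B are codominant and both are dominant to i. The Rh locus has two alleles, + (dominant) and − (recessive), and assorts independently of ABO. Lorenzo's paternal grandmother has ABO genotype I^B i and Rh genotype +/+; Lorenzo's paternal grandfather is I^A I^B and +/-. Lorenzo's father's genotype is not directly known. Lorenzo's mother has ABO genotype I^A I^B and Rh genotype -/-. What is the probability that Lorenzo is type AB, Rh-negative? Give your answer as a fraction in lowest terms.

3/32

Lorenzo's father's ABO genotype from I^B i × I^A I^B: 1/4 I^A I^B, 1/4 I^A i, 1/4 I^B I^B, 1/4 I^B i.
Crossing each possibility with the mother I^A I^B and summing P(type AB): 1/4·1/2 + 1/4·1/4 + 1/4·1/2 + 1/4·1/4 = 3/8.
Similarly for Rh via the father's Rh distribution: P(Rh-) = 1/4.
Independent loci: 3/8 × 1/4 = 3/32.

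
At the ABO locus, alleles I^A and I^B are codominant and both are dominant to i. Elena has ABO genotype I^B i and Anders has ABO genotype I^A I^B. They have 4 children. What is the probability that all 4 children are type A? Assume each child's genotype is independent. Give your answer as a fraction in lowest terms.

ABO cross I^B i × I^A I^B → 1/4 A, 1/2 B, 1/4 AB.
So P(type A) = 1/4 per child.
All 4 independent: (1/4)^4 = 1/256.

1/256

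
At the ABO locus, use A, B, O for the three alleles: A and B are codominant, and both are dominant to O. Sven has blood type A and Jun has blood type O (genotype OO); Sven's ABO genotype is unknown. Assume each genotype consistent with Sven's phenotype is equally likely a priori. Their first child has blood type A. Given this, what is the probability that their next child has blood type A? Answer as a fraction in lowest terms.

5/6

Possible genotypes: Sven ∈ {AA, AO}; Jun ∈ {OO}.
Weight each parental genotype pair by prior × P(type-A child):
  AA × OO: posterior weight 2/3; P(next child type A) = 1.
  AO × OO: posterior weight 1/3; P(next child type A) = 1/2.
Weighted sum = 5/6.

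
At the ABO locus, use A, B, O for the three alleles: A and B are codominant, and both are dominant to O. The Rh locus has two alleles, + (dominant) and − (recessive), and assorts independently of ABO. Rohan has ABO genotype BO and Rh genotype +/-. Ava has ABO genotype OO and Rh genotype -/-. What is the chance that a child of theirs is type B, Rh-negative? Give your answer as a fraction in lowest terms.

ABO cross BO × OO → offspring phenotypes: 1/2 O, 1/2 B.
Rh cross +/- × -/- → 1/2 Rh+, 1/2 Rh-.
Independent loci: P(type B, Rh-negative) = 1/2 × 1/2 = 1/4.

1/4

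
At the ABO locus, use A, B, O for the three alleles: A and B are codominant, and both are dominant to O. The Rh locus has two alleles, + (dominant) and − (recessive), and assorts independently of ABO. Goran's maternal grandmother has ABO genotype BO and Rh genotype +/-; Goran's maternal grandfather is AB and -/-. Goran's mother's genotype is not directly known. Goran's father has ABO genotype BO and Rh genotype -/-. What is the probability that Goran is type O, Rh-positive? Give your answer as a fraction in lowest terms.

Goran's mother's ABO genotype from BO × AB: 1/4 AB, 1/4 AO, 1/4 BB, 1/4 BO.
Crossing each possibility with the father BO and summing P(type O): 1/4·0 + 1/4·1/4 + 1/4·0 + 1/4·1/4 = 1/8.
Similarly for Rh via the mother's Rh distribution: P(Rh+) = 1/4.
Independent loci: 1/8 × 1/4 = 1/32.

1/32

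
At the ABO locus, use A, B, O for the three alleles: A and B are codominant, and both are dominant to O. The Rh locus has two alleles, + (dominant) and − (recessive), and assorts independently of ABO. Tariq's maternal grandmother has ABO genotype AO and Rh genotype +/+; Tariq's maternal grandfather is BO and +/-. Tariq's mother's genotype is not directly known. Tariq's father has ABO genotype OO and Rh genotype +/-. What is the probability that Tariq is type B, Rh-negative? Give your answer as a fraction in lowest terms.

Tariq's mother's ABO genotype from AO × BO: 1/4 AB, 1/4 AO, 1/4 BO, 1/4 OO.
Crossing each possibility with the father OO and summing P(type B): 1/4·1/2 + 1/4·0 + 1/4·1/2 + 1/4·0 = 1/4.
Similarly for Rh via the mother's Rh distribution: P(Rh-) = 1/8.
Independent loci: 1/4 × 1/8 = 1/32.

1/32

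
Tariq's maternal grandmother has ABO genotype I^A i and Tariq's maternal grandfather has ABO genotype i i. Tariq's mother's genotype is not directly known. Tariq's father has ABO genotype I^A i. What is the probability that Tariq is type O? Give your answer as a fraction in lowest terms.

Tariq's mother's ABO genotype from I^A i × i i: 1/2 I^A i, 1/2 i i.
Crossing each possibility with the father I^A i and summing P(type O): 1/2·1/4 + 1/2·1/2 = 3/8.

3/8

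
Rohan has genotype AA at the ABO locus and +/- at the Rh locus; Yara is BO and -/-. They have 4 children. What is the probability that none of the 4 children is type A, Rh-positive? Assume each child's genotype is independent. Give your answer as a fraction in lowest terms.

81/256

ABO cross AA × BO → 1/2 A, 1/2 AB.
Rh cross +/- × -/- → 1/2 Rh+, 1/2 Rh-; so P(type A, Rh-positive) = 1/2 × 1/2 = 1/4 per child.
P(not type A, Rh-positive) = 3/4 for one child; (3/4)^4 = 81/256.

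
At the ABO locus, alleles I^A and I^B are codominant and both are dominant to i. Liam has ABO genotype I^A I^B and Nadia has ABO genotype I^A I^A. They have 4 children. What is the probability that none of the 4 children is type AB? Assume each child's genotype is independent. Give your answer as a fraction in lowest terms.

1/16

ABO cross I^A I^B × I^A I^A → 1/2 A, 1/2 AB.
So P(type AB) = 1/2 per child.
P(not type AB) = 1/2 for one child; (1/2)^4 = 1/16.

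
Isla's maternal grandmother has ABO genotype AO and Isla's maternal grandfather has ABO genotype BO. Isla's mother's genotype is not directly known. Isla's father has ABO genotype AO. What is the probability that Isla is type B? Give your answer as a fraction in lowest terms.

Isla's mother's ABO genotype from AO × BO: 1/4 AB, 1/4 AO, 1/4 BO, 1/4 OO.
Crossing each possibility with the father AO and summing P(type B): 1/4·1/4 + 1/4·0 + 1/4·1/4 + 1/4·0 = 1/8.

1/8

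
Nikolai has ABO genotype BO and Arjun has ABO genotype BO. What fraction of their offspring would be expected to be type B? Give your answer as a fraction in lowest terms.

3/4

ABO cross BO × BO → offspring phenotypes: 1/4 O, 3/4 B.
So P(type B) = 3/4.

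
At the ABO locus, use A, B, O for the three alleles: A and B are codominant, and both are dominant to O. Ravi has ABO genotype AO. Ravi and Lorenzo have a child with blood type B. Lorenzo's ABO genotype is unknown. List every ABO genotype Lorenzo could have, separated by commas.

AB, BB, BO

For each candidate genotype of Lorenzo, check whether crossing it with AO can produce every observed child phenotype.
  AA → possible child types {A} ✗
  AB → possible child types {A, B, AB} ✓
  AO → possible child types {O, A} ✗
  BB → possible child types {B, AB} ✓
  BO → possible child types {O, A, B, AB} ✓
  OO → possible child types {O, A} ✗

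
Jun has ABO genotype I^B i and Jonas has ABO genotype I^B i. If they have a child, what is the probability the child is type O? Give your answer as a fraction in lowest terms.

1/4

ABO cross I^B i × I^B i → offspring phenotypes: 1/4 O, 3/4 B.
So P(type O) = 1/4.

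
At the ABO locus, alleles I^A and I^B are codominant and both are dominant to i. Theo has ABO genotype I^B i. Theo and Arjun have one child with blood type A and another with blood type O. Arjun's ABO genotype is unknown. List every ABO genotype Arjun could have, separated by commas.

For each candidate genotype of Arjun, check whether crossing it with I^B i can produce every observed child phenotype.
  I^A I^A → possible child types {A, AB} ✗
  I^A I^B → possible child types {A, B, AB} ✗
  I^A i → possible child types {O, A, B, AB} ✓
  I^B I^B → possible child types {B} ✗
  I^B i → possible child types {O, B} ✗
  i i → possible child types {O, B} ✗

I^A i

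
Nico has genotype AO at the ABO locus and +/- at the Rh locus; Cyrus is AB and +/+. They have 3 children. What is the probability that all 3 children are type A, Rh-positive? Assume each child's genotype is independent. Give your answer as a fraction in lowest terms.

1/8

ABO cross AO × AB → 1/2 A, 1/4 B, 1/4 AB.
Rh cross +/- × +/+ → 1 Rh+; so P(type A, Rh-positive) = 1/2 × 1 = 1/2 per child.
All 3 independent: (1/2)^3 = 1/8.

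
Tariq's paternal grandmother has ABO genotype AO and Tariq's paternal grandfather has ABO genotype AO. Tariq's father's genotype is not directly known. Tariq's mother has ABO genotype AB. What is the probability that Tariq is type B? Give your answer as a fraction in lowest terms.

Tariq's father's ABO genotype from AO × AO: 1/4 AA, 1/2 AO, 1/4 OO.
Crossing each possibility with the mother AB and summing P(type B): 1/4·0 + 1/2·1/4 + 1/4·1/2 = 1/4.

1/4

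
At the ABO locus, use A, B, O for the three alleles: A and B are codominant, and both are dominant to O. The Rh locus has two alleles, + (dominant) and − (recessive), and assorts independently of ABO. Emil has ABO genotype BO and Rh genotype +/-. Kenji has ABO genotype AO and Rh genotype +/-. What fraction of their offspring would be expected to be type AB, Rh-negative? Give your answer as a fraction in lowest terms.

1/16

ABO cross BO × AO → offspring phenotypes: 1/4 O, 1/4 A, 1/4 B, 1/4 AB.
Rh cross +/- × +/- → 3/4 Rh+, 1/4 Rh-.
Independent loci: P(type AB, Rh-negative) = 1/4 × 1/4 = 1/16.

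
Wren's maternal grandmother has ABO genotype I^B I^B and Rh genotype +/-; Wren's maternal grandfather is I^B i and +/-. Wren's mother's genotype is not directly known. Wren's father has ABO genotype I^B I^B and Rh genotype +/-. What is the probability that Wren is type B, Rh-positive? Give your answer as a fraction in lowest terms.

3/4

Wren's mother's ABO genotype from I^B I^B × I^B i: 1/2 I^B I^B, 1/2 I^B i.
Crossing each possibility with the father I^B I^B and summing P(type B): 1/2·1 + 1/2·1 = 1.
Similarly for Rh via the mother's Rh distribution: P(Rh+) = 3/4.
Independent loci: 1 × 3/4 = 3/4.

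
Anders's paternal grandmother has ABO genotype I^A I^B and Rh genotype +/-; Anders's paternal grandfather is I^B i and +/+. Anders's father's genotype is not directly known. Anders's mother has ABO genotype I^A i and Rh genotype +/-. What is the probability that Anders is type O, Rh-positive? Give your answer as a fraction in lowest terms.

Anders's father's ABO genotype from I^A I^B × I^B i: 1/4 I^A I^B, 1/4 I^A i, 1/4 I^B I^B, 1/4 I^B i.
Crossing each possibility with the mother I^A i and summing P(type O): 1/4·0 + 1/4·1/4 + 1/4·0 + 1/4·1/4 = 1/8.
Similarly for Rh via the father's Rh distribution: P(Rh+) = 7/8.
Independent loci: 1/8 × 7/8 = 7/64.

7/64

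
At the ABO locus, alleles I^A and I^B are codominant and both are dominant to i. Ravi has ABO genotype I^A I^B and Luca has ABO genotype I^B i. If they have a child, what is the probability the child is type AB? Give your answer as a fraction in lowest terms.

1/4

ABO cross I^A I^B × I^B i → offspring phenotypes: 1/4 A, 1/2 B, 1/4 AB.
So P(type AB) = 1/4.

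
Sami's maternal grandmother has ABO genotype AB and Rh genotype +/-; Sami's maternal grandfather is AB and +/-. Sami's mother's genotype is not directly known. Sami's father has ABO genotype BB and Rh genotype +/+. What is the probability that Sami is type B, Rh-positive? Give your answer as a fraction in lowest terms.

Sami's mother's ABO genotype from AB × AB: 1/4 AA, 1/2 AB, 1/4 BB.
Crossing each possibility with the father BB and summing P(type B): 1/4·0 + 1/2·1/2 + 1/4·1 = 1/2.
Similarly for Rh via the mother's Rh distribution: P(Rh+) = 1.
Independent loci: 1/2 × 1 = 1/2.

1/2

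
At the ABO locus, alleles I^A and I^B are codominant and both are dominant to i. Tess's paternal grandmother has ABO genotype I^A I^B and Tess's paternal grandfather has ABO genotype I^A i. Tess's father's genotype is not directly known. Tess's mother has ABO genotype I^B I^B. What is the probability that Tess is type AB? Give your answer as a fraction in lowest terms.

1/2

Tess's father's ABO genotype from I^A I^B × I^A i: 1/4 I^A I^A, 1/4 I^A I^B, 1/4 I^A i, 1/4 I^B i.
Crossing each possibility with the mother I^B I^B and summing P(type AB): 1/4·1 + 1/4·1/2 + 1/4·1/2 + 1/4·0 = 1/2.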